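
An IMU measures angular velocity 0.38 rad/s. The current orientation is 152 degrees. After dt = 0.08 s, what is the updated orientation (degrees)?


delta_theta = w * dt = 0.38 * 0.08 = 0.0304 rad
= 1.7418 deg
theta_new = 152 + 1.7418 = 153.7418 deg


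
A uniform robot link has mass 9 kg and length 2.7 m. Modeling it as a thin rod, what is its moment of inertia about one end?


I = (1/3) * m * L^2
= (1/3) * 9 * 2.7^2
= 0.333333 * 9 * 7.29
= 21.87 kg*m^2


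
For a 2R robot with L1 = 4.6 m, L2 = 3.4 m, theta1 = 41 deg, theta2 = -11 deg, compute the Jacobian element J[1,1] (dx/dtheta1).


J[1,1] = -L1*sin(t1) - L2*sin(t1+t2)
= -4.6*sin(41) - 3.4*sin(30)
= -4.7179


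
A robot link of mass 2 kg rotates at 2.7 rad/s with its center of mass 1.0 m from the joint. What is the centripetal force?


F = m * omega^2 * r
= 2 * 2.7^2 * 1.0
= 2 * 7.29 * 1.0
= 14.58 N


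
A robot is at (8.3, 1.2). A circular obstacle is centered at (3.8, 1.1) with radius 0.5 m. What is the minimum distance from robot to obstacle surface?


center_dist = sqrt((8.3-3.8)^2 + (1.2-1.1)^2)
= sqrt(20.25 + 0.01)
= 4.5011
min_dist = center_dist - radius = 4.5011 - 0.5 = 4.0011 m


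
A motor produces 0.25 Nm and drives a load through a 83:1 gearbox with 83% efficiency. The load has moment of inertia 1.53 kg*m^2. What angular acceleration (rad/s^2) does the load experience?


tau_out = tau_motor * N * eta
= 0.25 * 83 * 0.83 = 17.2225 Nm
alpha = tau_out / I = 17.2225 / 1.53
= 11.2565 rad/s^2


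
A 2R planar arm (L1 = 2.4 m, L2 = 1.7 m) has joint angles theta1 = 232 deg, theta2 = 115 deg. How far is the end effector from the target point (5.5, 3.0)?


End effector via forward kinematics:
x = L1*cos(t1) + L2*cos(t1+t2) = 0.1788
y = L1*sin(t1) + L2*sin(t1+t2) = -2.2736
Distance to target:
d = sqrt((5.5 - 0.1788)^2 + (3.0 - -2.2736)^2)
= sqrt(28.3147 + 27.8113)
= 7.4917 m


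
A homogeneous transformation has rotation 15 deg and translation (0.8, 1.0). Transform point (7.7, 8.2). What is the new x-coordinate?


x' = cos(theta)*px - sin(theta)*py + tx
= 0.9659*7.7 - 0.2588*8.2 + 0.8
= 6.1153


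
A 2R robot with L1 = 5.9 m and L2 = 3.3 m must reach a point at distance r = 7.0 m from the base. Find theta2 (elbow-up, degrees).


cos(theta2) = (r^2 - L1^2 - L2^2) / (2*L1*L2)
cos(theta2) = (49.0 - 34.81 - 10.89) / 38.94
cos(theta2) = 0.084746
theta2 = 85.1386 degrees


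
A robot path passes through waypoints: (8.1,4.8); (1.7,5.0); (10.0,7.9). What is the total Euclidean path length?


Segment lengths:
  seg1 = sqrt((-6.4)^2 + (0.2)^2) = 6.4031
  seg2 = sqrt((8.3)^2 + (2.9)^2) = 8.792
Total = 15.1952


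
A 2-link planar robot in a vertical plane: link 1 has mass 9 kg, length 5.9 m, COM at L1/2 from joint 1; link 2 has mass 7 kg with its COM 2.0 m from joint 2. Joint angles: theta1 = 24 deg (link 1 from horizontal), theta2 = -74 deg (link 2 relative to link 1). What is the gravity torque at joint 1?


Horizontal distance from joint 1 to link-1 COM:
  x_c1 = (L1/2)*cos(t1) = 2.95 * 0.9135 = 2.695 m
Horizontal distance from joint 1 to link-2 COM:
  x_c2 = L1*cos(t1) + Lc2*cos(t1+t2)
       = 5.9*0.9135 + 2.0*0.6428 = 6.6755 m
tau1 = m1*g*x_c1 + m2*g*x_c2
     = 9*9.81*2.695 + 7*9.81*6.6755
     = 237.9379 + 458.4061
     = 696.3441 Nm


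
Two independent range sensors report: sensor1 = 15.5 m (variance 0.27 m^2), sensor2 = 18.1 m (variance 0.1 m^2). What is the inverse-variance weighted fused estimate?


w1 = (1/var1) / (1/var1 + 1/var2)
   = 3.7037 / (3.7037 + 10.0) = 0.2703
w2 = 1 - w1 = 0.7297
fused = w1*s1 + w2*s2 = 4.1892 + 13.2081
= 17.3973 m


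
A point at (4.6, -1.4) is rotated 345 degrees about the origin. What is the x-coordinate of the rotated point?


x' = x*cos(theta) - y*sin(theta)
cos(345 deg) = 0.9659, sin(345 deg) = -0.2588
x' = 4.6 * 0.9659 - -1.4 * -0.2588
= 4.4433 - 0.3623
= 4.0809


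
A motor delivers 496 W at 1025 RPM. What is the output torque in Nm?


omega = 1025 * 2*pi/60 = 107.3377 rad/s
tau = P / omega = 496 / 107.3377
= 4.6209 Nm


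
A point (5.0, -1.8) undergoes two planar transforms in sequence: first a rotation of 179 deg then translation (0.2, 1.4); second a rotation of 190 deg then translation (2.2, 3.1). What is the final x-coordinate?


After transform 1:
x1 = cos(179)*5.0 - sin(179)*-1.8 + 0.2 = -4.7678
y1 = sin(179)*5.0 + cos(179)*-1.8 + 1.4 = 3.287
After transform 2:
x2 = cos(190)*-4.7678 - sin(190)*3.287 + 2.2
= 7.4662


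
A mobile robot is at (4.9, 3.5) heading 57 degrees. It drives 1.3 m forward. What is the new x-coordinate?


x_new = x0 + d*cos(theta)
= 4.9 + 1.3*cos(57)
= 4.9 + 0.708
= 5.608


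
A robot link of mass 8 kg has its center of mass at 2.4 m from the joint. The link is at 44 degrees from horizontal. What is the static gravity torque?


tau = m*g*L*cos(angle)
= 8 * 9.81 * 2.4 * cos(44 deg)
= 8 * 9.81 * 2.4 * 0.7193
= 135.4891 Nm


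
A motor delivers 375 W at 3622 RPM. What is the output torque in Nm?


omega = 3622 * 2*pi/60 = 379.295 rad/s
tau = P / omega = 375 / 379.295
= 0.9887 Nm


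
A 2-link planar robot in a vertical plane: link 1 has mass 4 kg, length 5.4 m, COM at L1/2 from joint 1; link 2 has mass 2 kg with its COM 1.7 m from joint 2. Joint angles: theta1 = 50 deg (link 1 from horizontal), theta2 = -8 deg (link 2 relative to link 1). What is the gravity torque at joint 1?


Horizontal distance from joint 1 to link-1 COM:
  x_c1 = (L1/2)*cos(t1) = 2.7 * 0.6428 = 1.7355 m
Horizontal distance from joint 1 to link-2 COM:
  x_c2 = L1*cos(t1) + Lc2*cos(t1+t2)
       = 5.4*0.6428 + 1.7*0.7431 = 4.7344 m
tau1 = m1*g*x_c1 + m2*g*x_c2
     = 4*9.81*1.7355 + 2*9.81*4.7344
     = 68.1021 + 92.8889
     = 160.991 Nm


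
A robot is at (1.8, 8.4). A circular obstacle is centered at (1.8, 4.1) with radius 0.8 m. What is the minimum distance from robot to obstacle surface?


center_dist = sqrt((1.8-1.8)^2 + (8.4-4.1)^2)
= sqrt(0.0 + 18.49)
= 4.3
min_dist = center_dist - radius = 4.3 - 0.8 = 3.5 m


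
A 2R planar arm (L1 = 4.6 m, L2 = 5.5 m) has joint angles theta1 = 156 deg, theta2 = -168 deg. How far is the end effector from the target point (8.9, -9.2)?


End effector via forward kinematics:
x = L1*cos(t1) + L2*cos(t1+t2) = 1.1775
y = L1*sin(t1) + L2*sin(t1+t2) = 0.7275
Distance to target:
d = sqrt((8.9 - 1.1775)^2 + (-9.2 - 0.7275)^2)
= sqrt(59.637 + 98.5547)
= 12.5774 m


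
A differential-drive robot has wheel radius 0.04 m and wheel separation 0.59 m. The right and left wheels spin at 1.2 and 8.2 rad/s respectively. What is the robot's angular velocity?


vR = r*wR = 0.04*1.2 = 0.048 m/s
vL = r*wL = 0.04*8.2 = 0.328 m/s
v = (vR+vL)/2 = 0.188 m/s
omega = (vR-vL)/L = -0.4746 rad/s
angular velocity = -0.4746 rad/s


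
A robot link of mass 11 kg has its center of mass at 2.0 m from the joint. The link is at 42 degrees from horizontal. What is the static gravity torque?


tau = m*g*L*cos(angle)
= 11 * 9.81 * 2.0 * cos(42 deg)
= 11 * 9.81 * 2.0 * 0.7431
= 160.3855 Nm


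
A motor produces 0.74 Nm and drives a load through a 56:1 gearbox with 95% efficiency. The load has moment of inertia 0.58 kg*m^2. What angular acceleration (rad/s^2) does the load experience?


tau_out = tau_motor * N * eta
= 0.74 * 56 * 0.95 = 39.368 Nm
alpha = tau_out / I = 39.368 / 0.58
= 67.8759 rad/s^2


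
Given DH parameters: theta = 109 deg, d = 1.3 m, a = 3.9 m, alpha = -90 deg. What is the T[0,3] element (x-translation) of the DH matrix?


T[0,3] = a * cos(theta)
= 3.9 * cos(109 deg)
= 3.9 * -0.3256
= -1.2697


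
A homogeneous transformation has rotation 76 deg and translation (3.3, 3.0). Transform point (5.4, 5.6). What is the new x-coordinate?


x' = cos(theta)*px - sin(theta)*py + tx
= 0.2419*5.4 - 0.9703*5.6 + 3.3
= -0.8273


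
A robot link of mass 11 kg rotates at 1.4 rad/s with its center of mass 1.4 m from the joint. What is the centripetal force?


F = m * omega^2 * r
= 11 * 1.4^2 * 1.4
= 11 * 1.96 * 1.4
= 30.184 N


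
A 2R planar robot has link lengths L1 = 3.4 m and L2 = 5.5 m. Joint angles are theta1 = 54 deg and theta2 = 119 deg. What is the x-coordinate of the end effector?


Convert angles to radians: theta1 = 0.9425, theta2 = 2.0769
x = L1*cos(theta1) + L2*cos(theta1+theta2)
x = 1.9985 + -5.459
x = -3.4605


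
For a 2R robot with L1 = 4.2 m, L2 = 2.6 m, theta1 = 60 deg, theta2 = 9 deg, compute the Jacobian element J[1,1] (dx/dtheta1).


J[1,1] = -L1*sin(t1) - L2*sin(t1+t2)
= -4.2*sin(60) - 2.6*sin(69)
= -6.0646


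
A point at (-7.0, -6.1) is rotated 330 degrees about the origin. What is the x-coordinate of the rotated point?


x' = x*cos(theta) - y*sin(theta)
cos(330 deg) = 0.866, sin(330 deg) = -0.5
x' = -7.0 * 0.866 - -6.1 * -0.5
= -6.0622 - 3.05
= -9.1122


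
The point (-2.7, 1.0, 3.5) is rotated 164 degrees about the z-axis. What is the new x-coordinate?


Rotation about z-axis: x' = x*cos(theta) - y*sin(theta)
= -2.7 * -0.9613 - 1.0 * 0.2756
= 2.3198


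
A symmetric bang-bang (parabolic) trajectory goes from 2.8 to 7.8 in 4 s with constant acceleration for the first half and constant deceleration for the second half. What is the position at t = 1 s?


Symmetric rest-to-rest: each phase covers (pf-p0)/2 in time T/2. 0.5*a*(T/2)^2 = (pf-p0)/2 => a = 4*(pf-p0)/T^2
a = 4*(7.8-2.8)/4^2 = 1.25
t = 1 is in the acceleration phase (t <= T/2).
p = p0 + 0.5*a*t^2 = 2.8 + 0.5*1.25*1^2
= 3.425


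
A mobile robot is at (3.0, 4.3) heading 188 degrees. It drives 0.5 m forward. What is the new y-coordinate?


y_new = y0 + d*sin(theta)
= 4.3 + 0.5*sin(188)
= 4.3 + -0.0696
= 4.2304


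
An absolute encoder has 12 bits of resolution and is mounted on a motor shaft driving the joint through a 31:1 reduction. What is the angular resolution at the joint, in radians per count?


counts = 2^12 = 4096
effective counts at joint = 4096 * 31 = 126976
resolution = 2*pi / 126976
= 4.9483e-05 rad/count


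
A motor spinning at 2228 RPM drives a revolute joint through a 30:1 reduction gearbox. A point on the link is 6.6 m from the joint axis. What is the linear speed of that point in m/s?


omega_motor = 2228 * 2*pi/60 = 233.3156 rad/s
omega_joint = omega_motor / 30 = 7.7772 rad/s
v = omega_joint * r = 7.7772 * 6.6
= 51.3294 m/s


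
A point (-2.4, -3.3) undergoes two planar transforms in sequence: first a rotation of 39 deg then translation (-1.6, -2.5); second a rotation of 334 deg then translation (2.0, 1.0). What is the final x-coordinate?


After transform 1:
x1 = cos(39)*-2.4 - sin(39)*-3.3 + -1.6 = -1.3884
y1 = sin(39)*-2.4 + cos(39)*-3.3 + -2.5 = -6.575
After transform 2:
x2 = cos(334)*-1.3884 - sin(334)*-6.575 + 2.0
= -2.1301


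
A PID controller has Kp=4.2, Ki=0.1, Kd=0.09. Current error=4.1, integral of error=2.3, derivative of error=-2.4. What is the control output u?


u = Kp*e + Ki*int(e) + Kd*de/dt
= 4.2*4.1 + 0.1*2.3 + 0.09*(-2.4)
= 17.22 + 0.23 + -0.216
= 17.234


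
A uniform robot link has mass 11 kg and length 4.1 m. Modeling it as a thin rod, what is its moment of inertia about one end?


I = (1/3) * m * L^2
= (1/3) * 11 * 4.1^2
= 0.333333 * 11 * 16.81
= 61.6367 kg*m^2


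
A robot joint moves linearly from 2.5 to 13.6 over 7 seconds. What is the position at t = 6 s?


s = t/T = 6/7 = 0.8571
p(t) = p0 + (pf-p0)*s
= 2.5 + (13.6 - 2.5) * 0.8571
= 12.0143


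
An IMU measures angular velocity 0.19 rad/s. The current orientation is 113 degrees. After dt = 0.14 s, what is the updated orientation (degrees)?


delta_theta = w * dt = 0.19 * 0.14 = 0.0266 rad
= 1.5241 deg
theta_new = 113 + 1.5241 = 114.5241 deg


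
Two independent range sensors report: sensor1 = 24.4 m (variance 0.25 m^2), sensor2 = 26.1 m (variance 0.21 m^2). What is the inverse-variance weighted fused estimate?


w1 = (1/var1) / (1/var1 + 1/var2)
   = 4.0 / (4.0 + 4.7619) = 0.4565
w2 = 1 - w1 = 0.5435
fused = w1*s1 + w2*s2 = 11.1391 + 14.1848
= 25.3239 m


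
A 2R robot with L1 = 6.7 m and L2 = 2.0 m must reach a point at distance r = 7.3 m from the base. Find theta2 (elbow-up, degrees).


cos(theta2) = (r^2 - L1^2 - L2^2) / (2*L1*L2)
cos(theta2) = (53.29 - 44.89 - 4.0) / 26.8
cos(theta2) = 0.164179
theta2 = 80.5504 degrees


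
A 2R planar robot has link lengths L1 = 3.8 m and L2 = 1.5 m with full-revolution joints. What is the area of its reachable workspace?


r_max = L1 + L2 = 5.3 m
r_min = |L1 - L2| = 2.3 m
Area = pi*(r_max^2 - r_min^2)
= pi*(28.09 - 5.29)
= pi * 22.8
= 71.6283 m^2


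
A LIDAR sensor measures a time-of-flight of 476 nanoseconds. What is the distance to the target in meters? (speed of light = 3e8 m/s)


tof = 476 ns = 4.76e-07 s
dist = c * tof / 2
= 3e8 * 4.76e-07 / 2
= 71.4 m


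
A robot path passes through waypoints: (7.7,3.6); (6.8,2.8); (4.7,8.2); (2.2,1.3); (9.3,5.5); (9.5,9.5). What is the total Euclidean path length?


Segment lengths:
  seg1 = sqrt((-0.9)^2 + (-0.8)^2) = 1.2042
  seg2 = sqrt((-2.1)^2 + (5.4)^2) = 5.794
  seg3 = sqrt((-2.5)^2 + (-6.9)^2) = 7.3389
  seg4 = sqrt((7.1)^2 + (4.2)^2) = 8.2492
  seg5 = sqrt((0.2)^2 + (4.0)^2) = 4.005
Total = 26.5913


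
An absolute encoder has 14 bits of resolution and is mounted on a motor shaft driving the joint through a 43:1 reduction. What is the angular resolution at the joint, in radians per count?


counts = 2^14 = 16384
effective counts at joint = 16384 * 43 = 704512
resolution = 2*pi / 704512
= 8.9185e-06 rad/count


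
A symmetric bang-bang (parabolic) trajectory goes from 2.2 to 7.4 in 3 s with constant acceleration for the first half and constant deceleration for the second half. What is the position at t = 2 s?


Symmetric rest-to-rest: each phase covers (pf-p0)/2 in time T/2. 0.5*a*(T/2)^2 = (pf-p0)/2 => a = 4*(pf-p0)/T^2
a = 4*(7.4-2.2)/3^2 = 2.3111
t = 2 is in the deceleration phase (t > T/2).
p = pf - 0.5*a*(T-t)^2 = 7.4 - 0.5*2.3111*1^2
= 6.2444


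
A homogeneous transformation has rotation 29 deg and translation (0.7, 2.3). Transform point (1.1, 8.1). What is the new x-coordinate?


x' = cos(theta)*px - sin(theta)*py + tx
= 0.8746*1.1 - 0.4848*8.1 + 0.7
= -2.2649


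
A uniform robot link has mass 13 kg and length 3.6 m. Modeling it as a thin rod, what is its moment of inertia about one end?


I = (1/3) * m * L^2
= (1/3) * 13 * 3.6^2
= 0.333333 * 13 * 12.96
= 56.16 kg*m^2


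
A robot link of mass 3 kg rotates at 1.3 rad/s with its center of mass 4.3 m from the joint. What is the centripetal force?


F = m * omega^2 * r
= 3 * 1.3^2 * 4.3
= 3 * 1.69 * 4.3
= 21.801 N


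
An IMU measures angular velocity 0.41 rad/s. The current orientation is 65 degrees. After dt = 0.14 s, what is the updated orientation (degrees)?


delta_theta = w * dt = 0.41 * 0.14 = 0.0574 rad
= 3.2888 deg
theta_new = 65 + 3.2888 = 68.2888 deg


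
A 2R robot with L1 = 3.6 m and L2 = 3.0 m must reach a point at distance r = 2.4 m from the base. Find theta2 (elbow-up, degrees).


cos(theta2) = (r^2 - L1^2 - L2^2) / (2*L1*L2)
cos(theta2) = (5.76 - 12.96 - 9.0) / 21.6
cos(theta2) = -0.75
theta2 = 138.5904 degrees


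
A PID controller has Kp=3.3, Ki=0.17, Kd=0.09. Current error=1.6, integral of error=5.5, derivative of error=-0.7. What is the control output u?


u = Kp*e + Ki*int(e) + Kd*de/dt
= 3.3*1.6 + 0.17*5.5 + 0.09*(-0.7)
= 5.28 + 0.935 + -0.063
= 6.152


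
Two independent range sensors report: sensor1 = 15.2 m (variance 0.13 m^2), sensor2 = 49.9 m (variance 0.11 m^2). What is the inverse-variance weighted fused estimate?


w1 = (1/var1) / (1/var1 + 1/var2)
   = 7.6923 / (7.6923 + 9.0909) = 0.4583
w2 = 1 - w1 = 0.5417
fused = w1*s1 + w2*s2 = 6.9667 + 27.0292
= 33.9958 m


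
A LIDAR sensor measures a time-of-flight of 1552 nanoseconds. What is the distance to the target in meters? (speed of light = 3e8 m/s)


tof = 1552 ns = 1.552e-06 s
dist = c * tof / 2
= 3e8 * 1.552e-06 / 2
= 232.8 m


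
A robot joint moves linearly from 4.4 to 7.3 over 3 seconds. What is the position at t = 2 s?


s = t/T = 2/3 = 0.6667
p(t) = p0 + (pf-p0)*s
= 4.4 + (7.3 - 4.4) * 0.6667
= 6.3333


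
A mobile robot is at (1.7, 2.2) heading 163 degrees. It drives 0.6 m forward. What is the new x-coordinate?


x_new = x0 + d*cos(theta)
= 1.7 + 0.6*cos(163)
= 1.7 + -0.5738
= 1.1262


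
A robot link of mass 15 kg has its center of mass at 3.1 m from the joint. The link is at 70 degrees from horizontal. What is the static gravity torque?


tau = m*g*L*cos(angle)
= 15 * 9.81 * 3.1 * cos(70 deg)
= 15 * 9.81 * 3.1 * 0.342
= 156.0176 Nm


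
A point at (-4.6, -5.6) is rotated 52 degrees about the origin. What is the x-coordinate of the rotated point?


x' = x*cos(theta) - y*sin(theta)
cos(52 deg) = 0.6157, sin(52 deg) = 0.788
x' = -4.6 * 0.6157 - -5.6 * 0.788
= -2.832 - -4.4129
= 1.5808


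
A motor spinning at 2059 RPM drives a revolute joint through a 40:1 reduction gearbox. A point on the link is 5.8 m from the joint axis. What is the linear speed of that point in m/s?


omega_motor = 2059 * 2*pi/60 = 215.618 rad/s
omega_joint = omega_motor / 40 = 5.3904 rad/s
v = omega_joint * r = 5.3904 * 5.8
= 31.2646 m/s


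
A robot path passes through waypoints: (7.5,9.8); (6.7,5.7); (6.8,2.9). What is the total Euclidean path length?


Segment lengths:
  seg1 = sqrt((-0.8)^2 + (-4.1)^2) = 4.1773
  seg2 = sqrt((0.1)^2 + (-2.8)^2) = 2.8018
Total = 6.9791


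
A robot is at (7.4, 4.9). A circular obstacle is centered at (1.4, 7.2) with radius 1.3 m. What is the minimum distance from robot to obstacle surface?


center_dist = sqrt((7.4-1.4)^2 + (4.9-7.2)^2)
= sqrt(36.0 + 5.29)
= 6.4257
min_dist = center_dist - radius = 6.4257 - 1.3 = 5.1257 m


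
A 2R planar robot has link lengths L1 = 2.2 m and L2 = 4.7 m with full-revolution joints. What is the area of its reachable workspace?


r_max = L1 + L2 = 6.9 m
r_min = |L1 - L2| = 2.5 m
Area = pi*(r_max^2 - r_min^2)
= pi*(47.61 - 6.25)
= pi * 41.36
= 129.9363 m^2


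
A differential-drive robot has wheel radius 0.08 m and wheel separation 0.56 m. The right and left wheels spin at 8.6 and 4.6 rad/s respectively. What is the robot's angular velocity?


vR = r*wR = 0.08*8.6 = 0.688 m/s
vL = r*wL = 0.08*4.6 = 0.368 m/s
v = (vR+vL)/2 = 0.528 m/s
omega = (vR-vL)/L = 0.5714 rad/s
angular velocity = 0.5714 rad/s


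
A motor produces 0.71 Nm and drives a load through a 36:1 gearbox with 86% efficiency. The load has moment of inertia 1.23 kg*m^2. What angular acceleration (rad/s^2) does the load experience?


tau_out = tau_motor * N * eta
= 0.71 * 36 * 0.86 = 21.9816 Nm
alpha = tau_out / I = 21.9816 / 1.23
= 17.8712 rad/s^2


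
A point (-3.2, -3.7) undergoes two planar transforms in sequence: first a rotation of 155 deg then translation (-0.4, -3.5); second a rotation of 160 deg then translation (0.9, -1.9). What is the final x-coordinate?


After transform 1:
x1 = cos(155)*-3.2 - sin(155)*-3.7 + -0.4 = 4.0639
y1 = sin(155)*-3.2 + cos(155)*-3.7 + -3.5 = -1.499
After transform 2:
x2 = cos(160)*4.0639 - sin(160)*-1.499 + 0.9
= -2.4061


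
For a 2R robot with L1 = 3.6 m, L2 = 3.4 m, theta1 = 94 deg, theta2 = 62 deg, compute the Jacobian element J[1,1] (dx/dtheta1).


J[1,1] = -L1*sin(t1) - L2*sin(t1+t2)
= -3.6*sin(94) - 3.4*sin(156)
= -4.9741


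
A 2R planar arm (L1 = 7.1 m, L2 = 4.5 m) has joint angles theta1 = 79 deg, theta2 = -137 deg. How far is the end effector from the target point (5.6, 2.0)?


End effector via forward kinematics:
x = L1*cos(t1) + L2*cos(t1+t2) = 3.7394
y = L1*sin(t1) + L2*sin(t1+t2) = 3.1533
Distance to target:
d = sqrt((5.6 - 3.7394)^2 + (2.0 - 3.1533)^2)
= sqrt(3.4619 + 1.3302)
= 2.1891 m


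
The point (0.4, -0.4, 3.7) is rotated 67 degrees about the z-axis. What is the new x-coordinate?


Rotation about z-axis: x' = x*cos(theta) - y*sin(theta)
= 0.4 * 0.3907 - -0.4 * 0.9205
= 0.5245


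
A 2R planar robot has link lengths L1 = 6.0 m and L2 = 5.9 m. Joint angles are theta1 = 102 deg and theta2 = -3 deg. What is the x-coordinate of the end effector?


Convert angles to radians: theta1 = 1.7802, theta2 = -0.0524
x = L1*cos(theta1) + L2*cos(theta1+theta2)
x = -1.2475 + -0.923
x = -2.1704


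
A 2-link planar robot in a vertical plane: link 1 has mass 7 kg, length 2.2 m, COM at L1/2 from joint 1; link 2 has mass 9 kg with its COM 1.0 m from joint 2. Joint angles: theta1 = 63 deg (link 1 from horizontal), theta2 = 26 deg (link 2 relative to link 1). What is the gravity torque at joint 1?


Horizontal distance from joint 1 to link-1 COM:
  x_c1 = (L1/2)*cos(t1) = 1.1 * 0.454 = 0.4994 m
Horizontal distance from joint 1 to link-2 COM:
  x_c2 = L1*cos(t1) + Lc2*cos(t1+t2)
       = 2.2*0.454 + 1.0*0.0175 = 1.0162 m
tau1 = m1*g*x_c1 + m2*g*x_c2
     = 7*9.81*0.4994 + 9*9.81*1.0162
     = 34.2931 + 89.7231
     = 124.0162 Nm


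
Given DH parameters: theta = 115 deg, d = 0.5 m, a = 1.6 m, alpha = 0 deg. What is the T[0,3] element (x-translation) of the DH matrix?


T[0,3] = a * cos(theta)
= 1.6 * cos(115 deg)
= 1.6 * -0.4226
= -0.6762


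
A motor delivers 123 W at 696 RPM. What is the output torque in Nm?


omega = 696 * 2*pi/60 = 72.8849 rad/s
tau = P / omega = 123 / 72.8849
= 1.6876 Nm


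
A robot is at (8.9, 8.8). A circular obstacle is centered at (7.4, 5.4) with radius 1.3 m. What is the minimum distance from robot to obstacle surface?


center_dist = sqrt((8.9-7.4)^2 + (8.8-5.4)^2)
= sqrt(2.25 + 11.56)
= 3.7162
min_dist = center_dist - radius = 3.7162 - 1.3 = 2.4162 m


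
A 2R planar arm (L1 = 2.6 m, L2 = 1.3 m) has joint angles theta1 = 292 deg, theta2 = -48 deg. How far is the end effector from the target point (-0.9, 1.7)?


End effector via forward kinematics:
x = L1*cos(t1) + L2*cos(t1+t2) = 0.4041
y = L1*sin(t1) + L2*sin(t1+t2) = -3.5791
Distance to target:
d = sqrt((-0.9 - 0.4041)^2 + (1.7 - -3.5791)^2)
= sqrt(1.7007 + 27.869)
= 5.4378 m


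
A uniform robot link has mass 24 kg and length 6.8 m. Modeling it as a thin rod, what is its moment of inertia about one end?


I = (1/3) * m * L^2
= (1/3) * 24 * 6.8^2
= 0.333333 * 24 * 46.24
= 369.92 kg*m^2


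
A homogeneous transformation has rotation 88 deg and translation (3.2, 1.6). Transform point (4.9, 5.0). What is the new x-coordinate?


x' = cos(theta)*px - sin(theta)*py + tx
= 0.0349*4.9 - 0.9994*5.0 + 3.2
= -1.6259


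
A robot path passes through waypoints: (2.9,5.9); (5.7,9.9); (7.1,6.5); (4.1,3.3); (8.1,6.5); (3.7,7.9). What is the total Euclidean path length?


Segment lengths:
  seg1 = sqrt((2.8)^2 + (4.0)^2) = 4.8826
  seg2 = sqrt((1.4)^2 + (-3.4)^2) = 3.677
  seg3 = sqrt((-3.0)^2 + (-3.2)^2) = 4.3863
  seg4 = sqrt((4.0)^2 + (3.2)^2) = 5.1225
  seg5 = sqrt((-4.4)^2 + (1.4)^2) = 4.6174
Total = 22.6858


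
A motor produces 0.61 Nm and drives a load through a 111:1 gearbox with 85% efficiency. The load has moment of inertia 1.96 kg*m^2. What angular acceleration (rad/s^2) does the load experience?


tau_out = tau_motor * N * eta
= 0.61 * 111 * 0.85 = 57.5535 Nm
alpha = tau_out / I = 57.5535 / 1.96
= 29.364 rad/s^2


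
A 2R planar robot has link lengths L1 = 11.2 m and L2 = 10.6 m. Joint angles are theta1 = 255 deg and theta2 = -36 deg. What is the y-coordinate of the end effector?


Convert angles to radians: theta1 = 4.4506, theta2 = -0.6283
y = L1*sin(theta1) + L2*sin(theta1+theta2)
y = -10.8184 + -6.6708
y = -17.4892


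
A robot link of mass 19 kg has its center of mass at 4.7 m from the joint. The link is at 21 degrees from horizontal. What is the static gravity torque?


tau = m*g*L*cos(angle)
= 19 * 9.81 * 4.7 * cos(21 deg)
= 19 * 9.81 * 4.7 * 0.9336
= 817.8473 Nm


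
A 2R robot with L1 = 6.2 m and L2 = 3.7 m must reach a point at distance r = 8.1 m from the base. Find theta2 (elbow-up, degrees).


cos(theta2) = (r^2 - L1^2 - L2^2) / (2*L1*L2)
cos(theta2) = (65.61 - 38.44 - 13.69) / 45.88
cos(theta2) = 0.29381
theta2 = 72.9138 degrees


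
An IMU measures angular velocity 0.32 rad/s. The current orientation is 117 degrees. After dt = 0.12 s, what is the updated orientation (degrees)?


delta_theta = w * dt = 0.32 * 0.12 = 0.0384 rad
= 2.2002 deg
theta_new = 117 + 2.2002 = 119.2002 deg


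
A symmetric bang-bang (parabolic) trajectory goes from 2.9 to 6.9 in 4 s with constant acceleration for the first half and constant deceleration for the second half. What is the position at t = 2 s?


Symmetric rest-to-rest: each phase covers (pf-p0)/2 in time T/2. 0.5*a*(T/2)^2 = (pf-p0)/2 => a = 4*(pf-p0)/T^2
a = 4*(6.9-2.9)/4^2 = 1.0
t = 2 is in the acceleration phase (t <= T/2).
p = p0 + 0.5*a*t^2 = 2.9 + 0.5*1.0*2^2
= 4.9


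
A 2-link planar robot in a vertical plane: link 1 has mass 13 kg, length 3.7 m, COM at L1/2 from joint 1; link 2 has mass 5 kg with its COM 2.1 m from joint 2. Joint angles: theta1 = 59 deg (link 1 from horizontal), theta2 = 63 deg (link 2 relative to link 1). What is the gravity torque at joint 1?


Horizontal distance from joint 1 to link-1 COM:
  x_c1 = (L1/2)*cos(t1) = 1.85 * 0.515 = 0.9528 m
Horizontal distance from joint 1 to link-2 COM:
  x_c2 = L1*cos(t1) + Lc2*cos(t1+t2)
       = 3.7*0.515 + 2.1*-0.5299 = 0.7928 m
tau1 = m1*g*x_c1 + m2*g*x_c2
     = 13*9.81*0.9528 + 5*9.81*0.7928
     = 121.5132 + 38.8874
     = 160.4005 Nm


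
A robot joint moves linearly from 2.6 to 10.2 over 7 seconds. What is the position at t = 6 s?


s = t/T = 6/7 = 0.8571
p(t) = p0 + (pf-p0)*s
= 2.6 + (10.2 - 2.6) * 0.8571
= 9.1143


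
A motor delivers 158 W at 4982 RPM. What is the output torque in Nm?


omega = 4982 * 2*pi/60 = 521.7138 rad/s
tau = P / omega = 158 / 521.7138
= 0.3028 Nm


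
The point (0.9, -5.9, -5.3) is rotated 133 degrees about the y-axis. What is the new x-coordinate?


Rotation about y-axis: x' = x*cos(theta) + z*sin(theta)
= 0.9 * -0.682 + -5.3 * 0.7314
= -4.49


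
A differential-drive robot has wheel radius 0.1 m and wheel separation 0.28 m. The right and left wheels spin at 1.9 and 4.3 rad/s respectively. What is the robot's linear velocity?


vR = r*wR = 0.1*1.9 = 0.19 m/s
vL = r*wL = 0.1*4.3 = 0.43 m/s
v = (vR+vL)/2 = 0.31 m/s
omega = (vR-vL)/L = -0.8571 rad/s
linear velocity = 0.31 m/s


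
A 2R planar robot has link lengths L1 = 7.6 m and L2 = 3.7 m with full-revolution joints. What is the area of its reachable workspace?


r_max = L1 + L2 = 11.3 m
r_min = |L1 - L2| = 3.9 m
Area = pi*(r_max^2 - r_min^2)
= pi*(127.69 - 15.21)
= pi * 112.48
= 353.3663 m^2


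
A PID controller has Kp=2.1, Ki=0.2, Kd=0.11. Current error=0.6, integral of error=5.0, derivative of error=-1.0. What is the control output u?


u = Kp*e + Ki*int(e) + Kd*de/dt
= 2.1*0.6 + 0.2*5.0 + 0.11*(-1.0)
= 1.26 + 1.0 + -0.11
= 2.15


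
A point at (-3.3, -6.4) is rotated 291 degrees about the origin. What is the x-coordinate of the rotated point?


x' = x*cos(theta) - y*sin(theta)
cos(291 deg) = 0.3584, sin(291 deg) = -0.9336
x' = -3.3 * 0.3584 - -6.4 * -0.9336
= -1.1826 - 5.9749
= -7.1575


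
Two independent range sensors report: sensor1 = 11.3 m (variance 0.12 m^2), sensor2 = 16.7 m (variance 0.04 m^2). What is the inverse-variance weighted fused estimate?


w1 = (1/var1) / (1/var1 + 1/var2)
   = 8.3333 / (8.3333 + 25.0) = 0.25
w2 = 1 - w1 = 0.75
fused = w1*s1 + w2*s2 = 2.825 + 12.525
= 15.35 m


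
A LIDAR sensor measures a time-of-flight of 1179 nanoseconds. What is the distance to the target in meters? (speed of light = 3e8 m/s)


tof = 1179 ns = 1.179e-06 s
dist = c * tof / 2
= 3e8 * 1.179e-06 / 2
= 176.85 m


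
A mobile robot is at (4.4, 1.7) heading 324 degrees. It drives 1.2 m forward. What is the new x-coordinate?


x_new = x0 + d*cos(theta)
= 4.4 + 1.2*cos(324)
= 4.4 + 0.9708
= 5.3708


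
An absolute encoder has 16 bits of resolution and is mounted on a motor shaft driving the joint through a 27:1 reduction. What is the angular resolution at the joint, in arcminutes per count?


counts = 2^16 = 65536
effective counts at joint = 65536 * 27 = 1769472
resolution = 360*60 / 1769472
= 0.0122 arcmin/count


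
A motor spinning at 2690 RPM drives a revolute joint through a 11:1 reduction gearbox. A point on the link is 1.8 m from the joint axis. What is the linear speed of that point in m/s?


omega_motor = 2690 * 2*pi/60 = 281.6961 rad/s
omega_joint = omega_motor / 11 = 25.6087 rad/s
v = omega_joint * r = 25.6087 * 1.8
= 46.0957 m/s


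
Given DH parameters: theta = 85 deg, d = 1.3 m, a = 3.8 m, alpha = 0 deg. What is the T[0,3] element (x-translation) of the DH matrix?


T[0,3] = a * cos(theta)
= 3.8 * cos(85 deg)
= 3.8 * 0.0872
= 0.3312


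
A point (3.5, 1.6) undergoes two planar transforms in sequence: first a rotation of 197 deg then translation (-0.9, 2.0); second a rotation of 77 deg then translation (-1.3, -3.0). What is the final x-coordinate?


After transform 1:
x1 = cos(197)*3.5 - sin(197)*1.6 + -0.9 = -3.7793
y1 = sin(197)*3.5 + cos(197)*1.6 + 2.0 = -0.5534
After transform 2:
x2 = cos(77)*-3.7793 - sin(77)*-0.5534 + -1.3
= -1.6109


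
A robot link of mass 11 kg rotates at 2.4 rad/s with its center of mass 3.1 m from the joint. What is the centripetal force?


F = m * omega^2 * r
= 11 * 2.4^2 * 3.1
= 11 * 5.76 * 3.1
= 196.416 N


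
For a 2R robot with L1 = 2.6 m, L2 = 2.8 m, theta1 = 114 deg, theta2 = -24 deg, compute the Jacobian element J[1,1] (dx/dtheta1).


J[1,1] = -L1*sin(t1) - L2*sin(t1+t2)
= -2.6*sin(114) - 2.8*sin(90)
= -5.1752


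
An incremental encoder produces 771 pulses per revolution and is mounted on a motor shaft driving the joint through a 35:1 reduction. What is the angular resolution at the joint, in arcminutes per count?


counts per rev = 771
effective counts at joint = 771 * 35 = 26985
resolution = 360*60 / 26985
= 0.8004 arcmin/count


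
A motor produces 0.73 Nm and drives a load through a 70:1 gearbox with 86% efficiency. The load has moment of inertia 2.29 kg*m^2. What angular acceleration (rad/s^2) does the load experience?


tau_out = tau_motor * N * eta
= 0.73 * 70 * 0.86 = 43.946 Nm
alpha = tau_out / I = 43.946 / 2.29
= 19.1904 rad/s^2


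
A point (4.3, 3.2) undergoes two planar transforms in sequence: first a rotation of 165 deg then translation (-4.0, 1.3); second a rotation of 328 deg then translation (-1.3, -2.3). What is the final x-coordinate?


After transform 1:
x1 = cos(165)*4.3 - sin(165)*3.2 + -4.0 = -8.9817
y1 = sin(165)*4.3 + cos(165)*3.2 + 1.3 = -0.678
After transform 2:
x2 = cos(328)*-8.9817 - sin(328)*-0.678 + -1.3
= -9.2762


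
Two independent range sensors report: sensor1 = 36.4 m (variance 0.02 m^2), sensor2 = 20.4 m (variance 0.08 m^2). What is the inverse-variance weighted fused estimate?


w1 = (1/var1) / (1/var1 + 1/var2)
   = 50.0 / (50.0 + 12.5) = 0.8
w2 = 1 - w1 = 0.2
fused = w1*s1 + w2*s2 = 29.12 + 4.08
= 33.2 m


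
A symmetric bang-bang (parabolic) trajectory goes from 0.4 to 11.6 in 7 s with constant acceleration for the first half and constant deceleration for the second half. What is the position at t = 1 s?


Symmetric rest-to-rest: each phase covers (pf-p0)/2 in time T/2. 0.5*a*(T/2)^2 = (pf-p0)/2 => a = 4*(pf-p0)/T^2
a = 4*(11.6-0.4)/7^2 = 0.9143
t = 1 is in the acceleration phase (t <= T/2).
p = p0 + 0.5*a*t^2 = 0.4 + 0.5*0.9143*1^2
= 0.8571


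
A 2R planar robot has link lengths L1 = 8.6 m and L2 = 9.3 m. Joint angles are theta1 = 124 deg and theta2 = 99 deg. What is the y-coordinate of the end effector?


Convert angles to radians: theta1 = 2.1642, theta2 = 1.7279
y = L1*sin(theta1) + L2*sin(theta1+theta2)
y = 7.1297 + -6.3426
y = 0.7871


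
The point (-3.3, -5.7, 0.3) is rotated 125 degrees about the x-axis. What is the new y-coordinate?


Rotation about x-axis: y' = y*cos(theta) - z*sin(theta)
= -5.7 * -0.5736 - 0.3 * 0.8192
= 3.0236


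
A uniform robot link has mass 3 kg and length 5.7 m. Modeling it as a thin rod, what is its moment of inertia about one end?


I = (1/3) * m * L^2
= (1/3) * 3 * 5.7^2
= 0.333333 * 3 * 32.49
= 32.49 kg*m^2


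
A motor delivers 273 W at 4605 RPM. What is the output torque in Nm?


omega = 4605 * 2*pi/60 = 482.2345 rad/s
tau = P / omega = 273 / 482.2345
= 0.5661 Nm


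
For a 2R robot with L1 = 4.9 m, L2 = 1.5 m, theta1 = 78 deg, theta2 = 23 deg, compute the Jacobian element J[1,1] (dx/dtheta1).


J[1,1] = -L1*sin(t1) - L2*sin(t1+t2)
= -4.9*sin(78) - 1.5*sin(101)
= -6.2654


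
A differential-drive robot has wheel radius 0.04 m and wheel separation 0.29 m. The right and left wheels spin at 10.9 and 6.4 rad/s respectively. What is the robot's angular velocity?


vR = r*wR = 0.04*10.9 = 0.436 m/s
vL = r*wL = 0.04*6.4 = 0.256 m/s
v = (vR+vL)/2 = 0.346 m/s
omega = (vR-vL)/L = 0.6207 rad/s
angular velocity = 0.6207 rad/s


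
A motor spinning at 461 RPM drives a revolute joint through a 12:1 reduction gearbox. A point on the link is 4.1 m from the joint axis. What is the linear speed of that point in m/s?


omega_motor = 461 * 2*pi/60 = 48.2758 rad/s
omega_joint = omega_motor / 12 = 4.023 rad/s
v = omega_joint * r = 4.023 * 4.1
= 16.4942 m/s


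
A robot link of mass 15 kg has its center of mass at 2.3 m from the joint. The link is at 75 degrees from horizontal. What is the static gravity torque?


tau = m*g*L*cos(angle)
= 15 * 9.81 * 2.3 * cos(75 deg)
= 15 * 9.81 * 2.3 * 0.2588
= 87.596 Nm


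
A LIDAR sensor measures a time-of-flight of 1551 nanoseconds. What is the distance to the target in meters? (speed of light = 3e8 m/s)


tof = 1551 ns = 1.551e-06 s
dist = c * tof / 2
= 3e8 * 1.551e-06 / 2
= 232.65 m


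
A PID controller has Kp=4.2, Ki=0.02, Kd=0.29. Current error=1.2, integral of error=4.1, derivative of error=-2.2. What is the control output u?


u = Kp*e + Ki*int(e) + Kd*de/dt
= 4.2*1.2 + 0.02*4.1 + 0.29*(-2.2)
= 5.04 + 0.082 + -0.638
= 4.484


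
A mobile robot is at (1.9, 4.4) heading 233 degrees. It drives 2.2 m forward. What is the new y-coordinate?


y_new = y0 + d*sin(theta)
= 4.4 + 2.2*sin(233)
= 4.4 + -1.757
= 2.643


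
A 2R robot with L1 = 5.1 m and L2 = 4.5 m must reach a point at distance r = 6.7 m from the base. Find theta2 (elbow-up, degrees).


cos(theta2) = (r^2 - L1^2 - L2^2) / (2*L1*L2)
cos(theta2) = (44.89 - 26.01 - 20.25) / 45.9
cos(theta2) = -0.029847
theta2 = 91.7104 degrees


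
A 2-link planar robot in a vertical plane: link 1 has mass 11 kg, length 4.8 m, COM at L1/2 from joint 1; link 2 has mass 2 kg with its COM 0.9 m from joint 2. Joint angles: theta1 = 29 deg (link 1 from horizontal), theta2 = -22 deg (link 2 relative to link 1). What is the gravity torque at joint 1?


Horizontal distance from joint 1 to link-1 COM:
  x_c1 = (L1/2)*cos(t1) = 2.4 * 0.8746 = 2.0991 m
Horizontal distance from joint 1 to link-2 COM:
  x_c2 = L1*cos(t1) + Lc2*cos(t1+t2)
       = 4.8*0.8746 + 0.9*0.9925 = 5.0915 m
tau1 = m1*g*x_c1 + m2*g*x_c2
     = 11*9.81*2.0991 + 2*9.81*5.0915
     = 226.5125 + 99.8946
     = 326.4071 Nm


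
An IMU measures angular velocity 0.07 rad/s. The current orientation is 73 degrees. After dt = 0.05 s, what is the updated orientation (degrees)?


delta_theta = w * dt = 0.07 * 0.05 = 0.0035 rad
= 0.2005 deg
theta_new = 73 + 0.2005 = 73.2005 deg


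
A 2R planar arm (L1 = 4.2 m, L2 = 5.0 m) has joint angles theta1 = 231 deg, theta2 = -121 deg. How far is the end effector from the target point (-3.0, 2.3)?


End effector via forward kinematics:
x = L1*cos(t1) + L2*cos(t1+t2) = -4.3532
y = L1*sin(t1) + L2*sin(t1+t2) = 1.4345
Distance to target:
d = sqrt((-3.0 - -4.3532)^2 + (2.3 - 1.4345)^2)
= sqrt(1.8313 + 0.7492)
= 1.6064 m


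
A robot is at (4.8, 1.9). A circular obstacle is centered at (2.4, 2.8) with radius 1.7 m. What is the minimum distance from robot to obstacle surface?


center_dist = sqrt((4.8-2.4)^2 + (1.9-2.8)^2)
= sqrt(5.76 + 0.81)
= 2.5632
min_dist = center_dist - radius = 2.5632 - 1.7 = 0.8632 m


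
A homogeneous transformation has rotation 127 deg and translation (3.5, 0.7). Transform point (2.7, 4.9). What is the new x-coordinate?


x' = cos(theta)*px - sin(theta)*py + tx
= -0.6018*2.7 - 0.7986*4.9 + 3.5
= -2.0382


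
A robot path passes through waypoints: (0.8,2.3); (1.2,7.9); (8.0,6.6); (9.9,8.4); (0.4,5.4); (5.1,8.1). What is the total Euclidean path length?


Segment lengths:
  seg1 = sqrt((0.4)^2 + (5.6)^2) = 5.6143
  seg2 = sqrt((6.8)^2 + (-1.3)^2) = 6.9231
  seg3 = sqrt((1.9)^2 + (1.8)^2) = 2.6173
  seg4 = sqrt((-9.5)^2 + (-3.0)^2) = 9.9624
  seg5 = sqrt((4.7)^2 + (2.7)^2) = 5.4203
Total = 30.5374


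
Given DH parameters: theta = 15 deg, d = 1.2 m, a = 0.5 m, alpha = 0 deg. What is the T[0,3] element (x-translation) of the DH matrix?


T[0,3] = a * cos(theta)
= 0.5 * cos(15 deg)
= 0.5 * 0.9659
= 0.483


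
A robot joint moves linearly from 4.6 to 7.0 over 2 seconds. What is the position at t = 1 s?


s = t/T = 1/2 = 0.5
p(t) = p0 + (pf-p0)*s
= 4.6 + (7.0 - 4.6) * 0.5
= 5.8


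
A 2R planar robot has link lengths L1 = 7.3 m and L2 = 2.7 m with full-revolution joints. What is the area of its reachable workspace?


r_max = L1 + L2 = 10.0 m
r_min = |L1 - L2| = 4.6 m
Area = pi*(r_max^2 - r_min^2)
= pi*(100.0 - 21.16)
= pi * 78.84
= 247.6832 m^2


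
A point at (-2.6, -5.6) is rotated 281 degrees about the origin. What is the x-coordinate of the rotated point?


x' = x*cos(theta) - y*sin(theta)
cos(281 deg) = 0.1908, sin(281 deg) = -0.9816
x' = -2.6 * 0.1908 - -5.6 * -0.9816
= -0.4961 - 5.4971
= -5.9932


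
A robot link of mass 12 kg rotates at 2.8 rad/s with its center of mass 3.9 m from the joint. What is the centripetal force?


F = m * omega^2 * r
= 12 * 2.8^2 * 3.9
= 12 * 7.84 * 3.9
= 366.912 N


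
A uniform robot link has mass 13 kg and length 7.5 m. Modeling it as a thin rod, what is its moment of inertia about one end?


I = (1/3) * m * L^2
= (1/3) * 13 * 7.5^2
= 0.333333 * 13 * 56.25
= 243.75 kg*m^2


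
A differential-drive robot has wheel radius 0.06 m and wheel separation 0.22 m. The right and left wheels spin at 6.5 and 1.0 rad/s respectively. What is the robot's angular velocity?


vR = r*wR = 0.06*6.5 = 0.39 m/s
vL = r*wL = 0.06*1.0 = 0.06 m/s
v = (vR+vL)/2 = 0.225 m/s
omega = (vR-vL)/L = 1.5 rad/s
angular velocity = 1.5 rad/s


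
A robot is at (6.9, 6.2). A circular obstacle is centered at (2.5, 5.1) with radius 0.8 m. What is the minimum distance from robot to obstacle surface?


center_dist = sqrt((6.9-2.5)^2 + (6.2-5.1)^2)
= sqrt(19.36 + 1.21)
= 4.5354
min_dist = center_dist - radius = 4.5354 - 0.8 = 3.7354 m


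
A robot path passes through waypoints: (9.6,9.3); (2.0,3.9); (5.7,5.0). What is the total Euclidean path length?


Segment lengths:
  seg1 = sqrt((-7.6)^2 + (-5.4)^2) = 9.3231
  seg2 = sqrt((3.7)^2 + (1.1)^2) = 3.8601
Total = 13.1831


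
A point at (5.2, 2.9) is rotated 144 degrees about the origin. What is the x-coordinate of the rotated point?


x' = x*cos(theta) - y*sin(theta)
cos(144 deg) = -0.809, sin(144 deg) = 0.5878
x' = 5.2 * -0.809 - 2.9 * 0.5878
= -4.2069 - 1.7046
= -5.9115


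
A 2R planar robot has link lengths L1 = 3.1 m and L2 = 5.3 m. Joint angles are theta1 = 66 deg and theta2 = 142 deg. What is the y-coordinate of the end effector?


Convert angles to radians: theta1 = 1.1519, theta2 = 2.4784
y = L1*sin(theta1) + L2*sin(theta1+theta2)
y = 2.832 + -2.4882
y = 0.3438


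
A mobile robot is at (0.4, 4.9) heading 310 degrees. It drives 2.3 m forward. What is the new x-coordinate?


x_new = x0 + d*cos(theta)
= 0.4 + 2.3*cos(310)
= 0.4 + 1.4784
= 1.8784


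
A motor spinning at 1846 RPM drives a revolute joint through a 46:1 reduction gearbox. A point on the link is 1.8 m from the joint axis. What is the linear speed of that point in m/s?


omega_motor = 1846 * 2*pi/60 = 193.3127 rad/s
omega_joint = omega_motor / 46 = 4.2024 rad/s
v = omega_joint * r = 4.2024 * 1.8
= 7.5644 m/s
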